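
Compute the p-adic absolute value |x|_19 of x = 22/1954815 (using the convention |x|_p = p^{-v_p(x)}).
|22/1954815|_19 = 130321

Step 1 — compute v_19(x) by factoring powers of 19 out of the numerator and denominator: v_19(22/1954815) = -4. Step 2 — apply |x|_p = p^{-v_p(x)} = 19^{4} = 130321.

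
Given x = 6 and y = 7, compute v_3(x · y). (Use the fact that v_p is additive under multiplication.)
v_3(42) = 1

v_p(x) = 1 (factor: 6 = 3^1 · 2); v_p(y) = 0 (factor: 7 = 3^0 · 7). Additivity: v_p(xy) = v_p(x) + v_p(y) = 1 + 0 = 1. (Direct check: xy = 42 = 3^1 · (14).)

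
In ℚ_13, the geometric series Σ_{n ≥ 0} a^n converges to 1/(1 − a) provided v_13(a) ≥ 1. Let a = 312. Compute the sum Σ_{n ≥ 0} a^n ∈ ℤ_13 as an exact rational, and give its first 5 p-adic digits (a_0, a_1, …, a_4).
Σ a^n = 1/(1 − a) = -1/311;  first 5 digits = (1, 11, 5, 10, 3)

v_13(a) = 1 ≥ 1, so the series converges in ℤ_13 to 1/(1 − a) = 1/(1 − 312) = -1/311. Expand this rational in ℤ_13: compute digits iteratively via d_i = x_i mod 13, x_{i+1} = (x_i − d_i)/13. The first 5 digits are (1, 11, 5, 10, 3).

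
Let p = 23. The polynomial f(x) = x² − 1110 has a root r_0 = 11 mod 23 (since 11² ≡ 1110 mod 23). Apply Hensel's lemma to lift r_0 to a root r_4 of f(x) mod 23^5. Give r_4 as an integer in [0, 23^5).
r_4 = 5054675 (mod 6436343)

Hensel's recurrence: r_{i+1} = r_i − f(r_i)·(f′(r_i))^{-1} mod 23^{i+2}, with f′(x) = 2x. Iterate:
  r_0 = 11 (mod 23)
  r_1 = 80 (mod 529)
  r_2 = 5370 (mod 12167)
  r_3 = 17537 (mod 279841)
  r_4 = 5054675 (mod 6436343)
Final: r_4 = 5054675, and one checks f(r_4) ≡ 0 mod 23^5.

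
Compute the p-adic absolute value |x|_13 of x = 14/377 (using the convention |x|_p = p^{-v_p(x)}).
|14/377|_13 = 13

Step 1 — compute v_13(x) by factoring powers of 13 out of the numerator and denominator: v_13(14/377) = -1. Step 2 — apply |x|_p = p^{-v_p(x)} = 13^{1} = 13.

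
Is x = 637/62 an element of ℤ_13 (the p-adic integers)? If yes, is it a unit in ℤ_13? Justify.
x ∈ ℤ_13 but not a unit; v_13(x) = 1 > 0

ℤ_13 = {x ∈ ℚ_13 : v_13(x) ≥ 0} and ℤ_13^× = {x ∈ ℤ_13 : v_13(x) = 0}. Here v_13(637/62) = v_13(num) − v_13(den) = 1; compare against these criteria.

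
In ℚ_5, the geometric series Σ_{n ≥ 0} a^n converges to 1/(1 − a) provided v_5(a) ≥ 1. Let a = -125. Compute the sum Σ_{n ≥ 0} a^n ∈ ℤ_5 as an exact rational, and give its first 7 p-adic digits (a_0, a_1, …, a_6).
Σ a^n = 1/(1 − a) = 1/126;  first 7 digits = (1, 0, 0, 4, 4, 4, 0)

v_5(a) = 3 ≥ 1, so the series converges in ℤ_5 to 1/(1 − a) = 1/(1 − (-125)) = 1/126. Expand this rational in ℤ_5: compute digits iteratively via d_i = x_i mod 5, x_{i+1} = (x_i − d_i)/5. The first 7 digits are (1, 0, 0, 4, 4, 4, 0).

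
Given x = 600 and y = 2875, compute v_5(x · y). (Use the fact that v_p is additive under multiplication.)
v_5(1725000) = 5

v_p(x) = 2 (factor: 600 = 5^2 · 24); v_p(y) = 3 (factor: 2875 = 5^3 · 23). Additivity: v_p(xy) = v_p(x) + v_p(y) = 2 + 3 = 5. (Direct check: xy = 1725000 = 5^5 · (552).)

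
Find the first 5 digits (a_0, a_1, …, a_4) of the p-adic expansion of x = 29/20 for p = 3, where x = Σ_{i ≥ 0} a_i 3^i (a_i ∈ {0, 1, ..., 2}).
(a_0, …, a_4) = (1, 0, 2, 1, 2)

v_3(29/20) = 0 (numerator and denominator both coprime to 3), so x ∈ ℤ_3^×. Compute digits iteratively via a_i = x_i mod 3, x_{i+1} = (x_i − a_i)/3, with x_0 = x:
  x_0 = 29/20;  a_0 = 1;  x_1 = (x_0 − 1)/3 = 3/20
  x_1 = 3/20;  a_1 = 0;  x_2 = (x_1 − 0)/3 = 1/20
  x_2 = 1/20;  a_2 = 2;  x_3 = (x_2 − 2)/3 = -13/20
  x_3 = -13/20;  a_3 = 1;  x_4 = (x_3 − 1)/3 = -11/20
  x_4 = -11/20;  a_4 = 2;  x_5 = (x_4 − 2)/3 = -17/20
Digits: (1, 0, 2, 1, 2).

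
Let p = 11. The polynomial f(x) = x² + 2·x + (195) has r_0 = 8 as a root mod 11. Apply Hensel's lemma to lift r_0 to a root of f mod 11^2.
r_1 = 107 (mod 121)

Hensel: r_{i+1} = r_i − f(r_i)·(f′(r_i))^{-1} mod 11^{i+2}, f′(x) = 2x + 2. Iterate:
  r_0 = 8 (mod 11)
  r_1 = 107 (mod 121)
Final: r = 107 satisfies f(r) ≡ 0 mod 11^2.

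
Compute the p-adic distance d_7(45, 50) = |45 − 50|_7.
d_7(45, 50) = 1

Step 1 — x − y = 45 − 50 = -5. Step 2 — v_7(-5) = 0 (factor: -5 = −(7^0 · 5); the sign does not affect v_p). Step 3 — |x − y|_7 = 7^{0} = 1.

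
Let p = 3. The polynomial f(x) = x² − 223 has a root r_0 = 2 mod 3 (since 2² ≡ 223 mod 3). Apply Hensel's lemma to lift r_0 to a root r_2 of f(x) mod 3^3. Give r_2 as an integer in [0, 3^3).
r_2 = 14 (mod 27)

Hensel's recurrence: r_{i+1} = r_i − f(r_i)·(f′(r_i))^{-1} mod 3^{i+2}, with f′(x) = 2x. Iterate:
  r_0 = 2 (mod 3)
  r_1 = 5 (mod 9)
  r_2 = 14 (mod 27)
Final: r_2 = 14, and one checks f(r_2) ≡ 0 mod 3^3.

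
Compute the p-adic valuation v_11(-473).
v_11(-473) = 1

v_11(n) is the largest exponent k such that 11^k divides n. Factor out: -473 = -11^1 · 43. (Sign doesn't affect v_p.) So v_11(-473) = 1.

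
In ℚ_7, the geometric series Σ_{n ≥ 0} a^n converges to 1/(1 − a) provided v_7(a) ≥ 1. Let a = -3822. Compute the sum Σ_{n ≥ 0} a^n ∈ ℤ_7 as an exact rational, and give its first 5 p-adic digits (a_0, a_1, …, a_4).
Σ a^n = 1/(1 − a) = 1/3823;  first 5 digits = (1, 0, 6, 2, 6)

v_7(a) = 2 ≥ 1, so the series converges in ℤ_7 to 1/(1 − a) = 1/(1 − (-3822)) = 1/3823. Expand this rational in ℤ_7: compute digits iteratively via d_i = x_i mod 7, x_{i+1} = (x_i − d_i)/7. The first 5 digits are (1, 0, 6, 2, 6).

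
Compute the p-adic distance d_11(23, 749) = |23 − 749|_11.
d_11(23, 749) = 1/121

Step 1 — x − y = 23 − 749 = -726. Step 2 — v_11(-726) = 2 (factor: -726 = −(11^2 · 6); the sign does not affect v_p). Step 3 — |x − y|_11 = 11^{-2} = 1/121.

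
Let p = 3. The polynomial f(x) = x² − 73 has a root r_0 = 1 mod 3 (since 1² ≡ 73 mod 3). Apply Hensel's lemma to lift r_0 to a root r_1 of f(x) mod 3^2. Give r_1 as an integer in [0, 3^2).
r_1 = 1 (mod 9)

Hensel's recurrence: r_{i+1} = r_i − f(r_i)·(f′(r_i))^{-1} mod 3^{i+2}, with f′(x) = 2x. Iterate:
  r_0 = 1 (mod 3)
  r_1 = 1 (mod 9)
Final: r_1 = 1, and one checks f(r_1) ≡ 0 mod 3^2.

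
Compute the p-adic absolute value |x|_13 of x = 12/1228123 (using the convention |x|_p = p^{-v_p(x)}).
|12/1228123|_13 = 28561

Step 1 — compute v_13(x) by factoring powers of 13 out of the numerator and denominator: v_13(12/1228123) = -4. Step 2 — apply |x|_p = p^{-v_p(x)} = 13^{4} = 28561.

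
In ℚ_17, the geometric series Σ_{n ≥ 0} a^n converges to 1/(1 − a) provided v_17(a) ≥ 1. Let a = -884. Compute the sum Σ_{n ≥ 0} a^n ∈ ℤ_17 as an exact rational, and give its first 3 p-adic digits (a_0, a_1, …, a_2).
Σ a^n = 1/(1 − a) = 1/885;  first 3 digits = (1, 16, 14)

v_17(a) = 1 ≥ 1, so the series converges in ℤ_17 to 1/(1 − a) = 1/(1 − (-884)) = 1/885. Expand this rational in ℤ_17: compute digits iteratively via d_i = x_i mod 17, x_{i+1} = (x_i − d_i)/17. The first 3 digits are (1, 16, 14).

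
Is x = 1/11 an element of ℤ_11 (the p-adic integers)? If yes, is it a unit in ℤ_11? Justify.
x ∉ ℤ_11 (v_11(x) = -1 < 0)

ℤ_11 = {x ∈ ℚ_11 : v_11(x) ≥ 0} and ℤ_11^× = {x ∈ ℤ_11 : v_11(x) = 0}. Here v_11(1/11) = v_11(num) − v_11(den) = -1; compare against these criteria.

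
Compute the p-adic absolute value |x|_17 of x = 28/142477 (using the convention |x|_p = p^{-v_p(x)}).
|28/142477|_17 = 4913

Step 1 — compute v_17(x) by factoring powers of 17 out of the numerator and denominator: v_17(28/142477) = -3. Step 2 — apply |x|_p = p^{-v_p(x)} = 17^{3} = 4913.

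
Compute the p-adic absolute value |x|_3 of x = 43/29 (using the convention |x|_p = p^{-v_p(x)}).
|43/29|_3 = 1

Step 1 — compute v_3(x) by factoring powers of 3 out of the numerator and denominator: v_3(43/29) = 0. Step 2 — apply |x|_p = p^{-v_p(x)} = 3^{0} = 1.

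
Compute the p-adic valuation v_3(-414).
v_3(-414) = 2

v_3(n) is the largest exponent k such that 3^k divides n. Factor out: -414 = -3^2 · 46. (Sign doesn't affect v_p.) So v_3(-414) = 2.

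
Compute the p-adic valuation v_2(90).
v_2(90) = 1

v_2(n) is the largest exponent k such that 2^k divides n. Factor out: 90 = 2^1 · 45. (Sign doesn't affect v_p.) So v_2(90) = 1.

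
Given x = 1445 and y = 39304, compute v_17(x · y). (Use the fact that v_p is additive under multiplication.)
v_17(56794280) = 5

v_p(x) = 2 (factor: 1445 = 17^2 · 5); v_p(y) = 3 (factor: 39304 = 17^3 · 8). Additivity: v_p(xy) = v_p(x) + v_p(y) = 2 + 3 = 5. (Direct check: xy = 56794280 = 17^5 · (40).)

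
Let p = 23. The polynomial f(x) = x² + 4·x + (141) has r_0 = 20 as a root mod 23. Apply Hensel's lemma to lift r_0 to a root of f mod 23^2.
r_1 = 66 (mod 529)

Hensel: r_{i+1} = r_i − f(r_i)·(f′(r_i))^{-1} mod 23^{i+2}, f′(x) = 2x + 4. Iterate:
  r_0 = 20 (mod 23)
  r_1 = 66 (mod 529)
Final: r = 66 satisfies f(r) ≡ 0 mod 23^2.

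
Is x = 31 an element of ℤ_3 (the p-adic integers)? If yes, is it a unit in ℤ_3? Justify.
x ∈ ℤ_3^× (unit); v_3(x) = 0

ℤ_3 = {x ∈ ℚ_3 : v_3(x) ≥ 0} and ℤ_3^× = {x ∈ ℤ_3 : v_3(x) = 0}. Here v_3(31) = v_3(num) − v_3(den) = 0; compare against these criteria.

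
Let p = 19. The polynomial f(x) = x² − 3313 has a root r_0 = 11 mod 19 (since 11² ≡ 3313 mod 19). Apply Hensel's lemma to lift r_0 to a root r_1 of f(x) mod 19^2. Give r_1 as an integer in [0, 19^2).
r_1 = 353 (mod 361)

Hensel's recurrence: r_{i+1} = r_i − f(r_i)·(f′(r_i))^{-1} mod 19^{i+2}, with f′(x) = 2x. Iterate:
  r_0 = 11 (mod 19)
  r_1 = 353 (mod 361)
Final: r_1 = 353, and one checks f(r_1) ≡ 0 mod 19^2.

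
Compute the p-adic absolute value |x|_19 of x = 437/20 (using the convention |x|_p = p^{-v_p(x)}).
|437/20|_19 = 1/19

Step 1 — compute v_19(x) by factoring powers of 19 out of the numerator and denominator: v_19(437/20) = 1. Step 2 — apply |x|_p = p^{-v_p(x)} = 19^{-1} = 1/19.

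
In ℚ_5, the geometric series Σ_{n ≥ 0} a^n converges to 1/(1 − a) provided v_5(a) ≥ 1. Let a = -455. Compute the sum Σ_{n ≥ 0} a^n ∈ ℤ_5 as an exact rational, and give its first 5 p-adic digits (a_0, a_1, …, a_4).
Σ a^n = 1/(1 − a) = 1/456;  first 5 digits = (1, 4, 2, 1, 2)

v_5(a) = 1 ≥ 1, so the series converges in ℤ_5 to 1/(1 − a) = 1/(1 − (-455)) = 1/456. Expand this rational in ℤ_5: compute digits iteratively via d_i = x_i mod 5, x_{i+1} = (x_i − d_i)/5. The first 5 digits are (1, 4, 2, 1, 2).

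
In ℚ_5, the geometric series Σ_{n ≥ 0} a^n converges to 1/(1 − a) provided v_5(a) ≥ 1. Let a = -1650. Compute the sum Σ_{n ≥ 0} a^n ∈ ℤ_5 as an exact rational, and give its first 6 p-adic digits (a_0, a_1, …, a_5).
Σ a^n = 1/(1 − a) = 1/1651;  first 6 digits = (1, 0, 4, 1, 3, 0)

v_5(a) = 2 ≥ 1, so the series converges in ℤ_5 to 1/(1 − a) = 1/(1 − (-1650)) = 1/1651. Expand this rational in ℤ_5: compute digits iteratively via d_i = x_i mod 5, x_{i+1} = (x_i − d_i)/5. The first 6 digits are (1, 0, 4, 1, 3, 0).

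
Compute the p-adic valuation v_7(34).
v_7(34) = 0

v_7(n) is the largest exponent k such that 7^k divides n. Factor out: 34 = 7^0 · 34. (Sign doesn't affect v_p.) So v_7(34) = 0.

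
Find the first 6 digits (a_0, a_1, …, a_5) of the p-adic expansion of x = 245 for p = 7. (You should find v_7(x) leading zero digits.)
(a_0, …, a_5) = (0, 0, 5, 0, 0, 0)

v_7(245) = 2, so a_0 = ... = a_1 = 0. Factor out: x = 7^2 · u with u = 5 a unit in ℤ_7. Expand u iteratively via a_{v+i} = u_i mod 7, u_{i+1} = (u_i − a_{v+i})/7:
  u_0 = 5;  a_2 = 5;  u_1 = (u_0 − 5)/7 = 0
  u_1 = 0;  a_3 = 0;  u_2 = (u_1 − 0)/7 = 0
  u_2 = 0;  a_4 = 0;  u_3 = (u_2 − 0)/7 = 0
  u_3 = 0;  a_5 = 0;  u_4 = (u_3 − 0)/7 = 0
Digits: (0, 0, 5, 0, 0, 0).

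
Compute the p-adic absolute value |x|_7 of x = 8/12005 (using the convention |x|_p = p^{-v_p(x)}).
|8/12005|_7 = 2401

Step 1 — compute v_7(x) by factoring powers of 7 out of the numerator and denominator: v_7(8/12005) = -4. Step 2 — apply |x|_p = p^{-v_p(x)} = 7^{4} = 2401.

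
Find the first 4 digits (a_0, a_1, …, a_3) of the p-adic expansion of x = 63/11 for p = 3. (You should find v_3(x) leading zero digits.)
(a_0, …, a_3) = (0, 0, 2, 2)

v_3(63/11) = 2, so a_0 = ... = a_1 = 0. Factor out: x = 3^2 · u with u = 7/11 a unit in ℤ_3. Expand u iteratively via a_{v+i} = u_i mod 3, u_{i+1} = (u_i − a_{v+i})/3:
  u_0 = 7/11;  a_2 = 2;  u_1 = (u_0 − 2)/3 = -5/11
  u_1 = -5/11;  a_3 = 2;  u_2 = (u_1 − 2)/3 = -9/11
Digits: (0, 0, 2, 2).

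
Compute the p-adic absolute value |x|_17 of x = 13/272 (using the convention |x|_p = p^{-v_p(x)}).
|13/272|_17 = 17

Step 1 — compute v_17(x) by factoring powers of 17 out of the numerator and denominator: v_17(13/272) = -1. Step 2 — apply |x|_p = p^{-v_p(x)} = 17^{1} = 17.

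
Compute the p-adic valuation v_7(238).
v_7(238) = 1

v_7(n) is the largest exponent k such that 7^k divides n. Factor out: 238 = 7^1 · 34. (Sign doesn't affect v_p.) So v_7(238) = 1.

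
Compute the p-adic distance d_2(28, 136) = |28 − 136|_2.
d_2(28, 136) = 1/4

Step 1 — x − y = 28 − 136 = -108. Step 2 — v_2(-108) = 2 (factor: -108 = −(2^2 · 27); the sign does not affect v_p). Step 3 — |x − y|_2 = 2^{-2} = 1/4.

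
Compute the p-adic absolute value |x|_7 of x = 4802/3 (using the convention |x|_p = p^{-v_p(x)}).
|4802/3|_7 = 1/2401

Step 1 — compute v_7(x) by factoring powers of 7 out of the numerator and denominator: v_7(4802/3) = 4. Step 2 — apply |x|_p = p^{-v_p(x)} = 7^{-4} = 1/2401.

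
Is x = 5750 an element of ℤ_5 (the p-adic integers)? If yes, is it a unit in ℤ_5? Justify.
x ∈ ℤ_5 but not a unit; v_5(x) = 3 > 0

ℤ_5 = {x ∈ ℚ_5 : v_5(x) ≥ 0} and ℤ_5^× = {x ∈ ℤ_5 : v_5(x) = 0}. Here v_5(5750) = v_5(num) − v_5(den) = 3; compare against these criteria.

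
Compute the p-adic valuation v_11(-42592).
v_11(-42592) = 3

v_11(n) is the largest exponent k such that 11^k divides n. Factor out: -42592 = -11^3 · 32. (Sign doesn't affect v_p.) So v_11(-42592) = 3.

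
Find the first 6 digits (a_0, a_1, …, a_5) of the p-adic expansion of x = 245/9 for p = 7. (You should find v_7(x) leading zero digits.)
(a_0, …, a_5) = (0, 0, 6, 0, 3, 5)

v_7(245/9) = 2, so a_0 = ... = a_1 = 0. Factor out: x = 7^2 · u with u = 5/9 a unit in ℤ_7. Expand u iteratively via a_{v+i} = u_i mod 7, u_{i+1} = (u_i − a_{v+i})/7:
  u_0 = 5/9;  a_2 = 6;  u_1 = (u_0 − 6)/7 = -7/9
  u_1 = -7/9;  a_3 = 0;  u_2 = (u_1 − 0)/7 = -1/9
  u_2 = -1/9;  a_4 = 3;  u_3 = (u_2 − 3)/7 = -4/9
  u_3 = -4/9;  a_5 = 5;  u_4 = (u_3 − 5)/7 = -7/9
Digits: (0, 0, 6, 0, 3, 5).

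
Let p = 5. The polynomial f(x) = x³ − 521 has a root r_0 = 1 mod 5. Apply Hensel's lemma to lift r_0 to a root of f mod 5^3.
r_2 = 116 (mod 125)

Hensel: r_{i+1} = r_i − f(r_i)/f′(r_i) mod 5^{i+2}, where f′(x) = 3x². Iterate:
  r_0 = 1 (mod 5)
  r_1 = 16 (mod 25)
  r_2 = 116 (mod 125)
Final: r = 116 with f(r) ≡ 0 mod 5^3.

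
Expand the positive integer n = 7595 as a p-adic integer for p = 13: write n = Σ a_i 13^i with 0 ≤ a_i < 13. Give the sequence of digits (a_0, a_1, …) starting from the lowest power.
(a_0, a_1, …) = (3, 12, 5, 3)

Repeated division by 13 gives the digits low-to-high: 7595 = 3 + 12·13^1 + 5·13^2 + 3·13^3. Digit sequence: (3, 12, 5, 3).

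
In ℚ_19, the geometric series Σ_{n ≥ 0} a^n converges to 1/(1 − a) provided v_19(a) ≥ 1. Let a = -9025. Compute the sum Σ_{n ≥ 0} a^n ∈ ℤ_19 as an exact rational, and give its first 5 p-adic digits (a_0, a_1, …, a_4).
Σ a^n = 1/(1 − a) = 1/9026;  first 5 digits = (1, 0, 13, 17, 16)

v_19(a) = 2 ≥ 1, so the series converges in ℤ_19 to 1/(1 − a) = 1/(1 − (-9025)) = 1/9026. Expand this rational in ℤ_19: compute digits iteratively via d_i = x_i mod 19, x_{i+1} = (x_i − d_i)/19. The first 5 digits are (1, 0, 13, 17, 16).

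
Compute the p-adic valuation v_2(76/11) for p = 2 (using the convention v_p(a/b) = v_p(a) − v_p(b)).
v_2(76/11) = 2

Factor powers of 2 from the numerator and denominator of the reduced fraction: 76 = 2^2 · 19 and 11 = 2^0 · 11. Apply v_p(a/b) = v_p(a) − v_p(b): v_2(76/11) = 2 − 0 = 2.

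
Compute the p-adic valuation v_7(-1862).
v_7(-1862) = 2

v_7(n) is the largest exponent k such that 7^k divides n. Factor out: -1862 = -7^2 · 38. (Sign doesn't affect v_p.) So v_7(-1862) = 2.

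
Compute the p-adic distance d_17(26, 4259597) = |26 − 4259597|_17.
d_17(26, 4259597) = 1/1419857

Step 1 — x − y = 26 − 4259597 = -4259571. Step 2 — v_17(-4259571) = 5 (factor: -4259571 = −(17^5 · 3); the sign does not affect v_p). Step 3 — |x − y|_17 = 17^{-5} = 1/1419857.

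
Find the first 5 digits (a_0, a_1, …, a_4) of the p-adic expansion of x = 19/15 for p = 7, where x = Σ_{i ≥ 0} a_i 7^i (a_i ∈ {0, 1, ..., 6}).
(a_0, …, a_4) = (5, 6, 0, 5, 3)

v_7(19/15) = 0 (numerator and denominator both coprime to 7), so x ∈ ℤ_7^×. Compute digits iteratively via a_i = x_i mod 7, x_{i+1} = (x_i − a_i)/7, with x_0 = x:
  x_0 = 19/15;  a_0 = 5;  x_1 = (x_0 − 5)/7 = -8/15
  x_1 = -8/15;  a_1 = 6;  x_2 = (x_1 − 6)/7 = -14/15
  x_2 = -14/15;  a_2 = 0;  x_3 = (x_2 − 0)/7 = -2/15
  x_3 = -2/15;  a_3 = 5;  x_4 = (x_3 − 5)/7 = -11/15
  x_4 = -11/15;  a_4 = 3;  x_5 = (x_4 − 3)/7 = -8/15
Digits: (5, 6, 0, 5, 3).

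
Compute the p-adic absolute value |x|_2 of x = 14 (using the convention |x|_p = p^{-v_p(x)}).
|14|_2 = 1/2

Step 1 — compute v_2(x) by factoring powers of 2 out of the numerator and denominator: v_2(14) = 1. Step 2 — apply |x|_p = p^{-v_p(x)} = 2^{-1} = 1/2.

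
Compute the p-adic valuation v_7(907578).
v_7(907578) = 5

v_7(n) is the largest exponent k such that 7^k divides n. Factor out: 907578 = 7^5 · 54. (Sign doesn't affect v_p.) So v_7(907578) = 5.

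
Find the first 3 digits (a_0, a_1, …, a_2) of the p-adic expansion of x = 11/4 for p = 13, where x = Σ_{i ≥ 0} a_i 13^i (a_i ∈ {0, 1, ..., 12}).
(a_0, …, a_2) = (6, 3, 3)

v_13(11/4) = 0 (numerator and denominator both coprime to 13), so x ∈ ℤ_13^×. Compute digits iteratively via a_i = x_i mod 13, x_{i+1} = (x_i − a_i)/13, with x_0 = x:
  x_0 = 11/4;  a_0 = 6;  x_1 = (x_0 − 6)/13 = -1/4
  x_1 = -1/4;  a_1 = 3;  x_2 = (x_1 − 3)/13 = -1/4
  x_2 = -1/4;  a_2 = 3;  x_3 = (x_2 − 3)/13 = -1/4
Digits: (6, 3, 3).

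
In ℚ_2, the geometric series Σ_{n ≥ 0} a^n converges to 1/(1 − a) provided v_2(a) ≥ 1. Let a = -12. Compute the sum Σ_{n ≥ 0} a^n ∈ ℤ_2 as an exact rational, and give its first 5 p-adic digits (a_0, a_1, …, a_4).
Σ a^n = 1/(1 − a) = 1/13;  first 5 digits = (1, 0, 1, 0, 0)

v_2(a) = 2 ≥ 1, so the series converges in ℤ_2 to 1/(1 − a) = 1/(1 − (-12)) = 1/13. Expand this rational in ℤ_2: compute digits iteratively via d_i = x_i mod 2, x_{i+1} = (x_i − d_i)/2. The first 5 digits are (1, 0, 1, 0, 0).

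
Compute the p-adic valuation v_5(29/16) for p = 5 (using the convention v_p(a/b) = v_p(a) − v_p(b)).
v_5(29/16) = 0

Factor powers of 5 from the numerator and denominator of the reduced fraction: 29 = 5^0 · 29 and 16 = 5^0 · 16. Apply v_p(a/b) = v_p(a) − v_p(b): v_5(29/16) = 0 − 0 = 0.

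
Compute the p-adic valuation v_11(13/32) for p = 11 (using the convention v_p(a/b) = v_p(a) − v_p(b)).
v_11(13/32) = 0

Factor powers of 11 from the numerator and denominator of the reduced fraction: 13 = 11^0 · 13 and 32 = 11^0 · 32. Apply v_p(a/b) = v_p(a) − v_p(b): v_11(13/32) = 0 − 0 = 0.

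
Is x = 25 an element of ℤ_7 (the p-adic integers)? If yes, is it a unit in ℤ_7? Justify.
x ∈ ℤ_7^× (unit); v_7(x) = 0

ℤ_7 = {x ∈ ℚ_7 : v_7(x) ≥ 0} and ℤ_7^× = {x ∈ ℤ_7 : v_7(x) = 0}. Here v_7(25) = v_7(num) − v_7(den) = 0; compare against these criteria.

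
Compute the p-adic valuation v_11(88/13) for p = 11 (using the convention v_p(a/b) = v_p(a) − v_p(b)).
v_11(88/13) = 1

Factor powers of 11 from the numerator and denominator of the reduced fraction: 88 = 11^1 · 8 and 13 = 11^0 · 13. Apply v_p(a/b) = v_p(a) − v_p(b): v_11(88/13) = 1 − 0 = 1.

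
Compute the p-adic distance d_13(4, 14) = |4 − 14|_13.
d_13(4, 14) = 1

Step 1 — x − y = 4 − 14 = -10. Step 2 — v_13(-10) = 0 (factor: -10 = −(13^0 · 10); the sign does not affect v_p). Step 3 — |x − y|_13 = 13^{0} = 1.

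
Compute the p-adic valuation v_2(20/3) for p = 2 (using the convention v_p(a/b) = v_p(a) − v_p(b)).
v_2(20/3) = 2

Factor powers of 2 from the numerator and denominator of the reduced fraction: 20 = 2^2 · 5 and 3 = 2^0 · 3. Apply v_p(a/b) = v_p(a) − v_p(b): v_2(20/3) = 2 − 0 = 2.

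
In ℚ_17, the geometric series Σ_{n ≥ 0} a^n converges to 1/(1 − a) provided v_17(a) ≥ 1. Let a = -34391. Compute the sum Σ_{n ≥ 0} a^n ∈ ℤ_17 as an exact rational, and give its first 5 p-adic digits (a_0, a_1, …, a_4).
Σ a^n = 1/(1 − a) = 1/34392;  first 5 digits = (1, 0, 0, 10, 16)

v_17(a) = 3 ≥ 1, so the series converges in ℤ_17 to 1/(1 − a) = 1/(1 − (-34391)) = 1/34392. Expand this rational in ℤ_17: compute digits iteratively via d_i = x_i mod 17, x_{i+1} = (x_i − d_i)/17. The first 5 digits are (1, 0, 0, 10, 16).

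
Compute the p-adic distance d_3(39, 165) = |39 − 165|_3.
d_3(39, 165) = 1/9

Step 1 — x − y = 39 − 165 = -126. Step 2 — v_3(-126) = 2 (factor: -126 = −(3^2 · 14); the sign does not affect v_p). Step 3 — |x − y|_3 = 3^{-2} = 1/9.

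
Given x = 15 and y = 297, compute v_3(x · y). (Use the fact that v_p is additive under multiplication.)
v_3(4455) = 4

v_p(x) = 1 (factor: 15 = 3^1 · 5); v_p(y) = 3 (factor: 297 = 3^3 · 11). Additivity: v_p(xy) = v_p(x) + v_p(y) = 1 + 3 = 4. (Direct check: xy = 4455 = 3^4 · (55).)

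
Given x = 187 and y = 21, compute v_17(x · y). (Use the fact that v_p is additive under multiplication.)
v_17(3927) = 1

v_p(x) = 1 (factor: 187 = 17^1 · 11); v_p(y) = 0 (factor: 21 = 17^0 · 21). Additivity: v_p(xy) = v_p(x) + v_p(y) = 1 + 0 = 1. (Direct check: xy = 3927 = 17^1 · (231).)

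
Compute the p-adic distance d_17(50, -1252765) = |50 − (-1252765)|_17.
d_17(50, -1252765) = 1/83521

Step 1 — x − y = 50 − (-1252765) = 1252815. Step 2 — v_17(1252815) = 4 (factor: 1252815 = (17^4 · 15); the sign does not affect v_p). Step 3 — |x − y|_17 = 17^{-4} = 1/83521.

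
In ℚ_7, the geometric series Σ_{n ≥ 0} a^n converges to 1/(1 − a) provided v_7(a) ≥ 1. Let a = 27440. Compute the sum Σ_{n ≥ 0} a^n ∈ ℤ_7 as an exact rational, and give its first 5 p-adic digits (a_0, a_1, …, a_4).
Σ a^n = 1/(1 − a) = -1/27439;  first 5 digits = (1, 0, 0, 3, 4)

v_7(a) = 3 ≥ 1, so the series converges in ℤ_7 to 1/(1 − a) = 1/(1 − 27440) = -1/27439. Expand this rational in ℤ_7: compute digits iteratively via d_i = x_i mod 7, x_{i+1} = (x_i − d_i)/7. The first 5 digits are (1, 0, 0, 3, 4).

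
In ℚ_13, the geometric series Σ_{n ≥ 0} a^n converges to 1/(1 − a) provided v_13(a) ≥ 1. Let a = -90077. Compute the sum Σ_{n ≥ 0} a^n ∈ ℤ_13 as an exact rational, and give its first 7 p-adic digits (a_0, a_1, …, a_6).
Σ a^n = 1/(1 − a) = 1/90078;  first 7 digits = (1, 0, 0, 11, 9, 12, 3)

v_13(a) = 3 ≥ 1, so the series converges in ℤ_13 to 1/(1 − a) = 1/(1 − (-90077)) = 1/90078. Expand this rational in ℤ_13: compute digits iteratively via d_i = x_i mod 13, x_{i+1} = (x_i − d_i)/13. The first 7 digits are (1, 0, 0, 11, 9, 12, 3).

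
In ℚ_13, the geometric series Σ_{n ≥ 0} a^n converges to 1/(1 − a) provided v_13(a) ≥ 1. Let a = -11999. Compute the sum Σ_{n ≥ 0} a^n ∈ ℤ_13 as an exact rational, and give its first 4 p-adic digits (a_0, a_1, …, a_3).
Σ a^n = 1/(1 − a) = 1/12000;  first 4 digits = (1, 0, 7, 7)

v_13(a) = 2 ≥ 1, so the series converges in ℤ_13 to 1/(1 − a) = 1/(1 − (-11999)) = 1/12000. Expand this rational in ℤ_13: compute digits iteratively via d_i = x_i mod 13, x_{i+1} = (x_i − d_i)/13. The first 4 digits are (1, 0, 7, 7).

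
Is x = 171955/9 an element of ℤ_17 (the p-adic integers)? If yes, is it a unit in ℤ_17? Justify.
x ∈ ℤ_17 but not a unit; v_17(x) = 3 > 0

ℤ_17 = {x ∈ ℚ_17 : v_17(x) ≥ 0} and ℤ_17^× = {x ∈ ℤ_17 : v_17(x) = 0}. Here v_17(171955/9) = v_17(num) − v_17(den) = 3; compare against these criteria.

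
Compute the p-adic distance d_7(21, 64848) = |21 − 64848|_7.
d_7(21, 64848) = 1/2401

Step 1 — x − y = 21 − 64848 = -64827. Step 2 — v_7(-64827) = 4 (factor: -64827 = −(7^4 · 27); the sign does not affect v_p). Step 3 — |x − y|_7 = 7^{-4} = 1/2401.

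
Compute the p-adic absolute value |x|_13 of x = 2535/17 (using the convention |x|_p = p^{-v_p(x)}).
|2535/17|_13 = 1/169

Step 1 — compute v_13(x) by factoring powers of 13 out of the numerator and denominator: v_13(2535/17) = 2. Step 2 — apply |x|_p = p^{-v_p(x)} = 13^{-2} = 1/169.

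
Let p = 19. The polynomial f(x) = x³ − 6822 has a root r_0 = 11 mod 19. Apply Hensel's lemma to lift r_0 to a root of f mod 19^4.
r_3 = 37232 (mod 130321)

Hensel: r_{i+1} = r_i − f(r_i)/f′(r_i) mod 19^{i+2}, where f′(x) = 3x². Iterate:
  r_0 = 11 (mod 19)
  r_1 = 49 (mod 361)
  r_2 = 2937 (mod 6859)
  r_3 = 37232 (mod 130321)
Final: r = 37232 with f(r) ≡ 0 mod 19^4.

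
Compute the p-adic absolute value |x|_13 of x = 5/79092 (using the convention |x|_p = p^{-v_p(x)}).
|5/79092|_13 = 2197

Step 1 — compute v_13(x) by factoring powers of 13 out of the numerator and denominator: v_13(5/79092) = -3. Step 2 — apply |x|_p = p^{-v_p(x)} = 13^{3} = 2197.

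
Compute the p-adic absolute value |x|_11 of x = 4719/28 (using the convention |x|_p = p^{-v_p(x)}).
|4719/28|_11 = 1/121

Step 1 — compute v_11(x) by factoring powers of 11 out of the numerator and denominator: v_11(4719/28) = 2. Step 2 — apply |x|_p = p^{-v_p(x)} = 11^{-2} = 1/121.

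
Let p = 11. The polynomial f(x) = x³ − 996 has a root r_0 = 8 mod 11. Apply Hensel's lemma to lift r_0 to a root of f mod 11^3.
r_2 = 371 (mod 1331)

Hensel: r_{i+1} = r_i − f(r_i)/f′(r_i) mod 11^{i+2}, where f′(x) = 3x². Iterate:
  r_0 = 8 (mod 11)
  r_1 = 8 (mod 121)
  r_2 = 371 (mod 1331)
Final: r = 371 with f(r) ≡ 0 mod 11^3.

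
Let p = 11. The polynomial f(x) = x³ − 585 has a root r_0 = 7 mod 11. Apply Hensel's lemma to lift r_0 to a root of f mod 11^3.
r_2 = 733 (mod 1331)

Hensel: r_{i+1} = r_i − f(r_i)/f′(r_i) mod 11^{i+2}, where f′(x) = 3x². Iterate:
  r_0 = 7 (mod 11)
  r_1 = 7 (mod 121)
  r_2 = 733 (mod 1331)
Final: r = 733 with f(r) ≡ 0 mod 11^3.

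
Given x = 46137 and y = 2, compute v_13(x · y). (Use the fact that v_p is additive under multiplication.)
v_13(92274) = 3

v_p(x) = 3 (factor: 46137 = 13^3 · 21); v_p(y) = 0 (factor: 2 = 13^0 · 2). Additivity: v_p(xy) = v_p(x) + v_p(y) = 3 + 0 = 3. (Direct check: xy = 92274 = 13^3 · (42).)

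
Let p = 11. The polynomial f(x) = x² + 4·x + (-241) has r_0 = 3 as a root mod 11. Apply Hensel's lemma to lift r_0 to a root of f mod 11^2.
r_1 = 25 (mod 121)

Hensel: r_{i+1} = r_i − f(r_i)·(f′(r_i))^{-1} mod 11^{i+2}, f′(x) = 2x + 4. Iterate:
  r_0 = 3 (mod 11)
  r_1 = 25 (mod 121)
Final: r = 25 satisfies f(r) ≡ 0 mod 11^2.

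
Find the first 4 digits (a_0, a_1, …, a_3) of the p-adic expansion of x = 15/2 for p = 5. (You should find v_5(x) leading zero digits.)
(a_0, …, a_3) = (0, 4, 2, 2)

v_5(15/2) = 1, so a_0 = ... = a_0 = 0. Factor out: x = 5^1 · u with u = 3/2 a unit in ℤ_5. Expand u iteratively via a_{v+i} = u_i mod 5, u_{i+1} = (u_i − a_{v+i})/5:
  u_0 = 3/2;  a_1 = 4;  u_1 = (u_0 − 4)/5 = -1/2
  u_1 = -1/2;  a_2 = 2;  u_2 = (u_1 − 2)/5 = -1/2
  u_2 = -1/2;  a_3 = 2;  u_3 = (u_2 − 2)/5 = -1/2
Digits: (0, 4, 2, 2).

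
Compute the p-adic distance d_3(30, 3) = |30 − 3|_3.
d_3(30, 3) = 1/27

Step 1 — x − y = 30 − 3 = 27. Step 2 — v_3(27) = 3 (factor: 27 = (3^3 · 1); the sign does not affect v_p). Step 3 — |x − y|_3 = 3^{-3} = 1/27.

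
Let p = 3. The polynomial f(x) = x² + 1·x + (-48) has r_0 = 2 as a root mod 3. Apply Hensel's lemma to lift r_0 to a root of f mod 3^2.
r_1 = 5 (mod 9)

Hensel: r_{i+1} = r_i − f(r_i)·(f′(r_i))^{-1} mod 3^{i+2}, f′(x) = 2x + 1. Iterate:
  r_0 = 2 (mod 3)
  r_1 = 5 (mod 9)
Final: r = 5 satisfies f(r) ≡ 0 mod 3^2.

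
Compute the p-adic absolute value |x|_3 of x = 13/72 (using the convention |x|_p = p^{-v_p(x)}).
|13/72|_3 = 9

Step 1 — compute v_3(x) by factoring powers of 3 out of the numerator and denominator: v_3(13/72) = -2. Step 2 — apply |x|_p = p^{-v_p(x)} = 3^{2} = 9.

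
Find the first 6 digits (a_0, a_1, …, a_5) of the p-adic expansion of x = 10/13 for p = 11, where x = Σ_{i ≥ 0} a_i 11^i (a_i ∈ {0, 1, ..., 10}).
(a_0, …, a_5) = (5, 3, 9, 0, 5, 8)

v_11(10/13) = 0 (numerator and denominator both coprime to 11), so x ∈ ℤ_11^×. Compute digits iteratively via a_i = x_i mod 11, x_{i+1} = (x_i − a_i)/11, with x_0 = x:
  x_0 = 10/13;  a_0 = 5;  x_1 = (x_0 − 5)/11 = -5/13
  x_1 = -5/13;  a_1 = 3;  x_2 = (x_1 − 3)/11 = -4/13
  x_2 = -4/13;  a_2 = 9;  x_3 = (x_2 − 9)/11 = -11/13
  x_3 = -11/13;  a_3 = 0;  x_4 = (x_3 − 0)/11 = -1/13
  x_4 = -1/13;  a_4 = 5;  x_5 = (x_4 − 5)/11 = -6/13
  x_5 = -6/13;  a_5 = 8;  x_6 = (x_5 − 8)/11 = -10/13
Digits: (5, 3, 9, 0, 5, 8).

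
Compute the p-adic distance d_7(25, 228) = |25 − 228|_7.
d_7(25, 228) = 1/7

Step 1 — x − y = 25 − 228 = -203. Step 2 — v_7(-203) = 1 (factor: -203 = −(7^1 · 29); the sign does not affect v_p). Step 3 — |x − y|_7 = 7^{-1} = 1/7.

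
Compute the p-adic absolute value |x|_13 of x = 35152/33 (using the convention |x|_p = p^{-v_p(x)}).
|35152/33|_13 = 1/2197

Step 1 — compute v_13(x) by factoring powers of 13 out of the numerator and denominator: v_13(35152/33) = 3. Step 2 — apply |x|_p = p^{-v_p(x)} = 13^{-3} = 1/2197.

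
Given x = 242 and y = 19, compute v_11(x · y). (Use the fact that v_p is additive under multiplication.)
v_11(4598) = 2

v_p(x) = 2 (factor: 242 = 11^2 · 2); v_p(y) = 0 (factor: 19 = 11^0 · 19). Additivity: v_p(xy) = v_p(x) + v_p(y) = 2 + 0 = 2. (Direct check: xy = 4598 = 11^2 · (38).)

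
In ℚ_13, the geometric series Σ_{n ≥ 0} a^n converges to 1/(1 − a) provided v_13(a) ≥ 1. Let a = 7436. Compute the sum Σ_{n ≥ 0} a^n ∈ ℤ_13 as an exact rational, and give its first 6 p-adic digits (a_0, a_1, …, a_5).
Σ a^n = 1/(1 − a) = -1/7435;  first 6 digits = (1, 0, 5, 3, 12, 5)

v_13(a) = 2 ≥ 1, so the series converges in ℤ_13 to 1/(1 − a) = 1/(1 − 7436) = -1/7435. Expand this rational in ℤ_13: compute digits iteratively via d_i = x_i mod 13, x_{i+1} = (x_i − d_i)/13. The first 6 digits are (1, 0, 5, 3, 12, 5).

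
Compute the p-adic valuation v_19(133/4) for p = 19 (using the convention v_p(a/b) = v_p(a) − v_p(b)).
v_19(133/4) = 1

Factor powers of 19 from the numerator and denominator of the reduced fraction: 133 = 19^1 · 7 and 4 = 19^0 · 4. Apply v_p(a/b) = v_p(a) − v_p(b): v_19(133/4) = 1 − 0 = 1.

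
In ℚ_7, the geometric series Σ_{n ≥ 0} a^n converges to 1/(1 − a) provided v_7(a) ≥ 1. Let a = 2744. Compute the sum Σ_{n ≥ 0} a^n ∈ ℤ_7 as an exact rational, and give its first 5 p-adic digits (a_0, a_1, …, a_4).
Σ a^n = 1/(1 − a) = -1/2743;  first 5 digits = (1, 0, 0, 1, 1)

v_7(a) = 3 ≥ 1, so the series converges in ℤ_7 to 1/(1 − a) = 1/(1 − 2744) = -1/2743. Expand this rational in ℤ_7: compute digits iteratively via d_i = x_i mod 7, x_{i+1} = (x_i − d_i)/7. The first 5 digits are (1, 0, 0, 1, 1).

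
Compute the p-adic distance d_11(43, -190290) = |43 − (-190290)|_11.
d_11(43, -190290) = 1/14641

Step 1 — x − y = 43 − (-190290) = 190333. Step 2 — v_11(190333) = 4 (factor: 190333 = (11^4 · 13); the sign does not affect v_p). Step 3 — |x − y|_11 = 11^{-4} = 1/14641.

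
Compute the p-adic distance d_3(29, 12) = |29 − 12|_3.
d_3(29, 12) = 1

Step 1 — x − y = 29 − 12 = 17. Step 2 — v_3(17) = 0 (factor: 17 = (3^0 · 17); the sign does not affect v_p). Step 3 — |x − y|_3 = 3^{0} = 1.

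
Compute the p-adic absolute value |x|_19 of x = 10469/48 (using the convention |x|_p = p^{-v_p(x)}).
|10469/48|_19 = 1/361

Step 1 — compute v_19(x) by factoring powers of 19 out of the numerator and denominator: v_19(10469/48) = 2. Step 2 — apply |x|_p = p^{-v_p(x)} = 19^{-2} = 1/361.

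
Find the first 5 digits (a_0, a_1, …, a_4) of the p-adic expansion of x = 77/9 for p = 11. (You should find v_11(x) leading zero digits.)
(a_0, …, a_4) = (0, 2, 6, 8, 9)

v_11(77/9) = 1, so a_0 = ... = a_0 = 0. Factor out: x = 11^1 · u with u = 7/9 a unit in ℤ_11. Expand u iteratively via a_{v+i} = u_i mod 11, u_{i+1} = (u_i − a_{v+i})/11:
  u_0 = 7/9;  a_1 = 2;  u_1 = (u_0 − 2)/11 = -1/9
  u_1 = -1/9;  a_2 = 6;  u_2 = (u_1 − 6)/11 = -5/9
  u_2 = -5/9;  a_3 = 8;  u_3 = (u_2 − 8)/11 = -7/9
  u_3 = -7/9;  a_4 = 9;  u_4 = (u_3 − 9)/11 = -8/9
Digits: (0, 2, 6, 8, 9).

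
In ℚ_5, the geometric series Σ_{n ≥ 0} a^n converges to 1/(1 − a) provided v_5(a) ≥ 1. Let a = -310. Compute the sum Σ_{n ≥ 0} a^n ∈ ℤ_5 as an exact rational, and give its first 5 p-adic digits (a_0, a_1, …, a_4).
Σ a^n = 1/(1 − a) = 1/311;  first 5 digits = (1, 3, 1, 3, 3)

v_5(a) = 1 ≥ 1, so the series converges in ℤ_5 to 1/(1 − a) = 1/(1 − (-310)) = 1/311. Expand this rational in ℤ_5: compute digits iteratively via d_i = x_i mod 5, x_{i+1} = (x_i − d_i)/5. The first 5 digits are (1, 3, 1, 3, 3).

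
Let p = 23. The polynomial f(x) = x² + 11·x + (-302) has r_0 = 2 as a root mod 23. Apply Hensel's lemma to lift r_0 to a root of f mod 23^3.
r_2 = 10283 (mod 12167)

Hensel: r_{i+1} = r_i − f(r_i)·(f′(r_i))^{-1} mod 23^{i+2}, f′(x) = 2x + 11. Iterate:
  r_0 = 2 (mod 23)
  r_1 = 232 (mod 529)
  r_2 = 10283 (mod 12167)
Final: r = 10283 satisfies f(r) ≡ 0 mod 23^3.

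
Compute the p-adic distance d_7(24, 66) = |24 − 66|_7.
d_7(24, 66) = 1/7

Step 1 — x − y = 24 − 66 = -42. Step 2 — v_7(-42) = 1 (factor: -42 = −(7^1 · 6); the sign does not affect v_p). Step 3 — |x − y|_7 = 7^{-1} = 1/7.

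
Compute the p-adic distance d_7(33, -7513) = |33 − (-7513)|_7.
d_7(33, -7513) = 1/343

Step 1 — x − y = 33 − (-7513) = 7546. Step 2 — v_7(7546) = 3 (factor: 7546 = (7^3 · 22); the sign does not affect v_p). Step 3 — |x − y|_7 = 7^{-3} = 1/343.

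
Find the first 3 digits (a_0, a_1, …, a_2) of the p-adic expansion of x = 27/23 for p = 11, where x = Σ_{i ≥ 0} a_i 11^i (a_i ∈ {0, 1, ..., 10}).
(a_0, …, a_2) = (5, 3, 4)

v_11(27/23) = 0 (numerator and denominator both coprime to 11), so x ∈ ℤ_11^×. Compute digits iteratively via a_i = x_i mod 11, x_{i+1} = (x_i − a_i)/11, with x_0 = x:
  x_0 = 27/23;  a_0 = 5;  x_1 = (x_0 − 5)/11 = -8/23
  x_1 = -8/23;  a_1 = 3;  x_2 = (x_1 − 3)/11 = -7/23
  x_2 = -7/23;  a_2 = 4;  x_3 = (x_2 − 4)/11 = -9/23
Digits: (5, 3, 4).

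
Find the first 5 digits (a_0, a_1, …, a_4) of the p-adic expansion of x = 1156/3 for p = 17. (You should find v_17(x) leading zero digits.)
(a_0, …, a_4) = (0, 0, 7, 11, 5)

v_17(1156/3) = 2, so a_0 = ... = a_1 = 0. Factor out: x = 17^2 · u with u = 4/3 a unit in ℤ_17. Expand u iteratively via a_{v+i} = u_i mod 17, u_{i+1} = (u_i − a_{v+i})/17:
  u_0 = 4/3;  a_2 = 7;  u_1 = (u_0 − 7)/17 = -1/3
  u_1 = -1/3;  a_3 = 11;  u_2 = (u_1 − 11)/17 = -2/3
  u_2 = -2/3;  a_4 = 5;  u_3 = (u_2 − 5)/17 = -1/3
Digits: (0, 0, 7, 11, 5).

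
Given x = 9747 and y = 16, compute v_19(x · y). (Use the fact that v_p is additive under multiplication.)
v_19(155952) = 2

v_p(x) = 2 (factor: 9747 = 19^2 · 27); v_p(y) = 0 (factor: 16 = 19^0 · 16). Additivity: v_p(xy) = v_p(x) + v_p(y) = 2 + 0 = 2. (Direct check: xy = 155952 = 19^2 · (432).)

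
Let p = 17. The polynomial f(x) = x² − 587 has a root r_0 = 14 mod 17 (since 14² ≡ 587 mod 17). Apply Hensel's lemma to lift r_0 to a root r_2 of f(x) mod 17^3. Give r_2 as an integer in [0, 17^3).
r_2 = 3176 (mod 4913)

Hensel's recurrence: r_{i+1} = r_i − f(r_i)·(f′(r_i))^{-1} mod 17^{i+2}, with f′(x) = 2x. Iterate:
  r_0 = 14 (mod 17)
  r_1 = 286 (mod 289)
  r_2 = 3176 (mod 4913)
Final: r_2 = 3176, and one checks f(r_2) ≡ 0 mod 17^3.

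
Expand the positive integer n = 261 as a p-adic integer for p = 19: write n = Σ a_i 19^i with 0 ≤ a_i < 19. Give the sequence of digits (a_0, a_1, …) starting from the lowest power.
(a_0, a_1, …) = (14, 13)

Repeated division by 19 gives the digits low-to-high: 261 = 14 + 13·19^1. Digit sequence: (14, 13).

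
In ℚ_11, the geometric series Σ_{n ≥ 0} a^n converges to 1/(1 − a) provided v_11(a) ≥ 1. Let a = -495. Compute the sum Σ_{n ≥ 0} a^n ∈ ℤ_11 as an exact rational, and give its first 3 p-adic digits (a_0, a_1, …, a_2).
Σ a^n = 1/(1 − a) = 1/496;  first 3 digits = (1, 10, 7)

v_11(a) = 1 ≥ 1, so the series converges in ℤ_11 to 1/(1 − a) = 1/(1 − (-495)) = 1/496. Expand this rational in ℤ_11: compute digits iteratively via d_i = x_i mod 11, x_{i+1} = (x_i − d_i)/11. The first 3 digits are (1, 10, 7).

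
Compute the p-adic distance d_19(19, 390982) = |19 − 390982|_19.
d_19(19, 390982) = 1/130321

Step 1 — x − y = 19 − 390982 = -390963. Step 2 — v_19(-390963) = 4 (factor: -390963 = −(19^4 · 3); the sign does not affect v_p). Step 3 — |x − y|_19 = 19^{-4} = 1/130321.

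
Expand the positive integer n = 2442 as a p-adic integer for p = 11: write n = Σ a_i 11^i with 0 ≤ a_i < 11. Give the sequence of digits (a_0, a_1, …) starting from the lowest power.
(a_0, a_1, …) = (0, 2, 9, 1)

Repeated division by 11 gives the digits low-to-high: 2442 = 2·11^1 + 9·11^2 + 1·11^3. Digit sequence: (0, 2, 9, 1).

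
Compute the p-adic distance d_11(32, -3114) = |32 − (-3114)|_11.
d_11(32, -3114) = 1/121

Step 1 — x − y = 32 − (-3114) = 3146. Step 2 — v_11(3146) = 2 (factor: 3146 = (11^2 · 26); the sign does not affect v_p). Step 3 — |x − y|_11 = 11^{-2} = 1/121.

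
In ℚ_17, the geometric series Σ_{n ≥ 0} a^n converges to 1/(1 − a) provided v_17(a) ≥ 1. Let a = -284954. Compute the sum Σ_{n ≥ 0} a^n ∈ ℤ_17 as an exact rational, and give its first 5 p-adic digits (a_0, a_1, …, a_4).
Σ a^n = 1/(1 − a) = 1/284955;  first 5 digits = (1, 0, 0, 10, 13)

v_17(a) = 3 ≥ 1, so the series converges in ℤ_17 to 1/(1 − a) = 1/(1 − (-284954)) = 1/284955. Expand this rational in ℤ_17: compute digits iteratively via d_i = x_i mod 17, x_{i+1} = (x_i − d_i)/17. The first 5 digits are (1, 0, 0, 10, 13).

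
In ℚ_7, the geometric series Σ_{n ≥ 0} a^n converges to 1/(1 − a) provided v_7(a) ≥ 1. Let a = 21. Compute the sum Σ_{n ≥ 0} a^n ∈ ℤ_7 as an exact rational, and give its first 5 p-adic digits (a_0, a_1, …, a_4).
Σ a^n = 1/(1 − a) = -1/20;  first 5 digits = (1, 3, 2, 0, 1)

v_7(a) = 1 ≥ 1, so the series converges in ℤ_7 to 1/(1 − a) = 1/(1 − 21) = -1/20. Expand this rational in ℤ_7: compute digits iteratively via d_i = x_i mod 7, x_{i+1} = (x_i − d_i)/7. The first 5 digits are (1, 3, 2, 0, 1).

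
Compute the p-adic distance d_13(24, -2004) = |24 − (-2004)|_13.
d_13(24, -2004) = 1/169

Step 1 — x − y = 24 − (-2004) = 2028. Step 2 — v_13(2028) = 2 (factor: 2028 = (13^2 · 12); the sign does not affect v_p). Step 3 — |x − y|_13 = 13^{-2} = 1/169.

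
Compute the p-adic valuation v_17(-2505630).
v_17(-2505630) = 4

v_17(n) is the largest exponent k such that 17^k divides n. Factor out: -2505630 = -17^4 · 30. (Sign doesn't affect v_p.) So v_17(-2505630) = 4.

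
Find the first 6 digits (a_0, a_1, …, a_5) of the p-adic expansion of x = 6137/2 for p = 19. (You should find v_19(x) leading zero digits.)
(a_0, …, a_5) = (0, 0, 18, 9, 9, 9)

v_19(6137/2) = 2, so a_0 = ... = a_1 = 0. Factor out: x = 19^2 · u with u = 17/2 a unit in ℤ_19. Expand u iteratively via a_{v+i} = u_i mod 19, u_{i+1} = (u_i − a_{v+i})/19:
  u_0 = 17/2;  a_2 = 18;  u_1 = (u_0 − 18)/19 = -1/2
  u_1 = -1/2;  a_3 = 9;  u_2 = (u_1 − 9)/19 = -1/2
  u_2 = -1/2;  a_4 = 9;  u_3 = (u_2 − 9)/19 = -1/2
  u_3 = -1/2;  a_5 = 9;  u_4 = (u_3 − 9)/19 = -1/2
Digits: (0, 0, 18, 9, 9, 9).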